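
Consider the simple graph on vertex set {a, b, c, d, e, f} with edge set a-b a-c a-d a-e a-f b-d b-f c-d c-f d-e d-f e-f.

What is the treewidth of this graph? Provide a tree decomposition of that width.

Treewidth 3.
One such decomposition:
Bags: B1 = {a, b, d, f}  B2 = {a, d, e, f}  B3 = {a, c, d, f}
Tree: B1–B2, B1–B3

Every bag has size at most 4, so the width is 4 − 1 = 3 and tw(G) ≤ 3. For the lower bound, the 4 vertices {a, d, e, f} are pairwise adjacent, and any tree decomposition puts a clique entirely inside one bag — forcing width ≥ 3. Hence tw(G) = 3 exactly.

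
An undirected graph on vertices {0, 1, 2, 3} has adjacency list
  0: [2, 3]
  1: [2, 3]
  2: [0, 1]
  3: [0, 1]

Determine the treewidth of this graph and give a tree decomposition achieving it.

The largest bag has 3 vertices, giving width 2; this decomposition certifies tw(G) ≤ 2. The edges 0–2–1–3–0 form a cycle, so G is not a tree and its treewidth is at least 2. The upper and lower bounds meet at 2, so that is the treewidth.

Treewidth 2.
One such decomposition:
Bags: B1 = {0, 1, 2}  B2 = {0, 1, 3}
Tree: B1–B2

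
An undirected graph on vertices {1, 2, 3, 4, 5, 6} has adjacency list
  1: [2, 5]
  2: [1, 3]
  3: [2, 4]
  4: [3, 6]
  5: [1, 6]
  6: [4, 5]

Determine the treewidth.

2

A width-2 tree decomposition is:
Bags: B1 = {4, 5, 6}  B2 = {3, 4, 5}  B3 = {2, 3, 5}  B4 = {1, 2, 5}
Tree: B1–B2, B2–B3, B3–B4
Each bag holds 3 vertices, so the decomposition has width 2, which upper-bounds the treewidth. For the lower bound, G contains the cycle 5–6–4–3–2–1–5, so G is not a forest; only forests have treewidth ≤ 1, hence tw(G) ≥ 2. Therefore the treewidth is 2.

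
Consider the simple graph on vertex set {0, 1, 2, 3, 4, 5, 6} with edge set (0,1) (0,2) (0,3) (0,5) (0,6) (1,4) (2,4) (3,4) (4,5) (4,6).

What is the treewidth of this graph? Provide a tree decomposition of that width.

Treewidth 2.
Bags: B1 = {0, 3, 4}  B2 = {0, 4, 5}  B3 = {0, 1, 4}  B4 = {0, 2, 4}  B5 = {0, 4, 6}
Tree: B1–B2, B2–B3, B3–B4, B4–B5

Each bag holds 3 vertices, so the decomposition has width 2, which upper-bounds the treewidth. For the lower bound, G contains the cycle 4–3–0–5–4, so G is not a forest; only forests have treewidth ≤ 1, hence tw(G) ≥ 2. Combining the bounds, tw(G) = 2.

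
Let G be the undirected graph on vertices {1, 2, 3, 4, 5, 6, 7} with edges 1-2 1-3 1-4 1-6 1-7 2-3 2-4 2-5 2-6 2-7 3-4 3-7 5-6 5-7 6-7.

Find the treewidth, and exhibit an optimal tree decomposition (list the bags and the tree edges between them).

Treewidth 3.
Bags: B1 = {1, 2, 3, 7}  B2 = {1, 2, 6, 7}  B3 = {2, 5, 6, 7}  B4 = {1, 2, 3, 4}
Tree: B1–B2, B2–B3, B1–B4

The largest bag has 4 vertices, giving width 3; this decomposition certifies tw(G) ≤ 3. For the lower bound, the 4 vertices {1, 2, 3, 4} are pairwise adjacent, and any tree decomposition puts a clique entirely inside one bag — forcing width ≥ 3. Hence tw(G) = 3 exactly.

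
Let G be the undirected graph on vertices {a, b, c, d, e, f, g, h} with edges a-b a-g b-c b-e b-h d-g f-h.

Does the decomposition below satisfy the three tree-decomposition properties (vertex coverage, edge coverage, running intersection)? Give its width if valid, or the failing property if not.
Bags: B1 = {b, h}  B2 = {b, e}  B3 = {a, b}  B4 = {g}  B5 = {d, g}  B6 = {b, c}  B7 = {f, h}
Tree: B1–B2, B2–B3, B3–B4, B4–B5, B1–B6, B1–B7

A tree decomposition must satisfy three properties: every vertex lies in some bag; for every edge, both endpoints lie together in some bag; and for every vertex, the bags containing it form a connected subtree. Here edge (a,g) lies in no bag, so the decomposition is invalid.

No — edge (a,g) lies in no bag.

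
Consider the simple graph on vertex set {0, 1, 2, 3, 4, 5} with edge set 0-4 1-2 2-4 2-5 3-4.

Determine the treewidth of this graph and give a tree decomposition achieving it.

The largest bag has 2 vertices, giving width 1; this decomposition certifies tw(G) ≤ 1. Since G has at least one edge (e.g. 4–2), it is not an edgeless graph, so tw(G) ≥ 1. Hence tw(G) = 1 exactly.

Treewidth 1.
Bags: B1 = {2, 4}  B2 = {3, 4}  B3 = {2, 5}  B4 = {1, 2}  B5 = {0, 4}
Tree: B1–B2, B1–B3, B1–B4, B2–B5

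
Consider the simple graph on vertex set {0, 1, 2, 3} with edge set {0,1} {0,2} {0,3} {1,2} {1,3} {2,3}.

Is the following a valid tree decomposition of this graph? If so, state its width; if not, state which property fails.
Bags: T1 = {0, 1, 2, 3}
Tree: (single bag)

Every vertex of G appears in some bag (union = {0, 1, 2, 3}); every edge is covered by a bag; and for each vertex v the set of bags containing v is connected in the bag tree. The decomposition is therefore valid. The largest bag has 4 vertices, so the width is 3.

Yes; width 3.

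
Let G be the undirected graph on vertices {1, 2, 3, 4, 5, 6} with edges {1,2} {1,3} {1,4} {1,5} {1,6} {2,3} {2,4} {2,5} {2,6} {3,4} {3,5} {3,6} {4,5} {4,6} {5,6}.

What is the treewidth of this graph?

A width-5 tree decomposition is:
Bags: B1 = {1, 2, 3, 4, 5, 6}
Tree: (single bag)
A single bag containing all 6 vertices is trivially a valid decomposition of width 5. On the other hand G contains the 6-clique {1, 2, 3, 4, 5, 6}. A clique must lie in a single bag of any decomposition, so no decomposition can have width below 5. Combining the bounds, tw(G) = 5.

5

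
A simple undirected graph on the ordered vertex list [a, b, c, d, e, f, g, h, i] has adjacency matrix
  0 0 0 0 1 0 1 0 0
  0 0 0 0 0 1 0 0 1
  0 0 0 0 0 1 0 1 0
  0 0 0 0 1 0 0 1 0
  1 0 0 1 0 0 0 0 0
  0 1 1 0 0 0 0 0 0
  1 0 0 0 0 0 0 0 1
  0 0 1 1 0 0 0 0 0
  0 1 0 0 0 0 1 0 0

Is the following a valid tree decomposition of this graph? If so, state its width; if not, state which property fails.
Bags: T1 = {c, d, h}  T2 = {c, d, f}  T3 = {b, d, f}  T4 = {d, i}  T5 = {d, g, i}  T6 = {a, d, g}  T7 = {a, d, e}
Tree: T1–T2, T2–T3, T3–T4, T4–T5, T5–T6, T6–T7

No — edge (b,i) lies in no bag.

A tree decomposition must satisfy three properties: every vertex lies in some bag; for every edge, both endpoints lie together in some bag; and for every vertex, the bags containing it form a connected subtree. Here edge (b,i) lies in no bag, so the decomposition is invalid.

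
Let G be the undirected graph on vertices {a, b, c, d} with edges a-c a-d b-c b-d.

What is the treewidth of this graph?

A width-2 tree decomposition is:
Bags: B1 = {a, c, d}  B2 = {b, c, d}
Tree: B1–B2
The largest bag has 3 vertices, giving width 2; this decomposition certifies tw(G) ≤ 2. For the lower bound, G contains the cycle d–a–c–b–d, so G is not a forest; only forests have treewidth ≤ 1, hence tw(G) ≥ 2. Combining the bounds, tw(G) = 2.

2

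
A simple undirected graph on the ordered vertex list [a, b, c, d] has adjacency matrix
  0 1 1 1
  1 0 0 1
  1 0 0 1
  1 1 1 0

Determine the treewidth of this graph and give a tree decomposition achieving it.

Treewidth 2.
One optimal decomposition is:
Bags: B1 = {a, b, d}  B2 = {a, c, d}
Tree: B1–B2

The largest bag has 3 vertices, giving width 2; this decomposition certifies tw(G) ≤ 2. For the lower bound, the 3 vertices {a, c, d} are pairwise adjacent, and any tree decomposition puts a clique entirely inside one bag — forcing width ≥ 2. Therefore the treewidth is 2.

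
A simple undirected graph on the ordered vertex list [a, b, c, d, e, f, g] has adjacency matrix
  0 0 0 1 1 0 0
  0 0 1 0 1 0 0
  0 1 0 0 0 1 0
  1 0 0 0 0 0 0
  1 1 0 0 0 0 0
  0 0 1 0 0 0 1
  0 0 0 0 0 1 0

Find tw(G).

1

A width-1 tree decomposition is:
Bags: B1 = {f, g}  B2 = {c, f}  B3 = {b, c}  B4 = {b, e}  B5 = {a, e}  B6 = {a, d}
Tree: B1–B2, B2–B3, B3–B4, B4–B5, B5–B6
Every bag has size at most 2, so the width is 2 − 1 = 1 and tw(G) ≤ 1. Any graph with an edge has treewidth ≥ 1, and G has the edge g–f. Therefore the treewidth is 1.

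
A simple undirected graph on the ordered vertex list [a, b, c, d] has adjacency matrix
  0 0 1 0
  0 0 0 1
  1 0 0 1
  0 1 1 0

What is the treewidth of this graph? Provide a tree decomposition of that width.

Each bag holds 2 vertices, so the decomposition has width 1, which upper-bounds the treewidth. G has an edge, so its treewidth is at least 1. Therefore the treewidth is 1.

Treewidth 1.
Bags: B1 = {b, d}  B2 = {c, d}  B3 = {a, c}
Tree: B1–B2, B2–B3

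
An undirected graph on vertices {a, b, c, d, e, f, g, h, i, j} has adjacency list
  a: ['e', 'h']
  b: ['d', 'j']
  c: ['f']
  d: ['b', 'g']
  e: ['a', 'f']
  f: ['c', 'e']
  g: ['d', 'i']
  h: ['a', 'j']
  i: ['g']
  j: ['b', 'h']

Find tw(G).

1

A width-1 tree decomposition is:
Bags: B1 = {c, f}  B2 = {e, f}  B3 = {a, e}  B4 = {a, h}  B5 = {h, j}  B6 = {b, j}  B7 = {b, d}  B8 = {d, g}  B9 = {g, i}
Tree: B1–B2, B2–B3, B3–B4, B4–B5, B5–B6, B6–B7, B7–B8, B8–B9
Every bag has size at most 2, so the width is 2 − 1 = 1 and tw(G) ≤ 1. Any graph with an edge has treewidth ≥ 1, and G has the edge c–f. The upper and lower bounds meet at 1, so that is the treewidth.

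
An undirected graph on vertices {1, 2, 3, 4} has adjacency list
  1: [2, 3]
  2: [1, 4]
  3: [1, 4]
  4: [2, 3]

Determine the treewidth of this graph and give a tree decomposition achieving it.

Each bag holds 3 vertices, so the decomposition has width 2, which upper-bounds the treewidth. The edges 2–1–3–4–2 form a cycle, so G is not a tree and its treewidth is at least 2. Combining the bounds, tw(G) = 2.

Treewidth 2.
Bags: B1 = {1, 2, 3}  B2 = {2, 3, 4}
Tree: B1–B2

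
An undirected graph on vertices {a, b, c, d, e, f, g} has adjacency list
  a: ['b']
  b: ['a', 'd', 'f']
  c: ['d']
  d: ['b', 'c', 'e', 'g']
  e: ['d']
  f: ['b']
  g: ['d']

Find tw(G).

A width-1 tree decomposition is:
Bags: B1 = {b, d}  B2 = {b, f}  B3 = {c, d}  B4 = {d, g}  B5 = {d, e}  B6 = {a, b}
Tree: B1–B2, B1–B3, B3–B4, B1–B5, B2–B6
Every bag has size at most 2, so the width is 2 − 1 = 1 and tw(G) ≤ 1. G has an edge, so its treewidth is at least 1. The upper and lower bounds meet at 1, so that is the treewidth.

1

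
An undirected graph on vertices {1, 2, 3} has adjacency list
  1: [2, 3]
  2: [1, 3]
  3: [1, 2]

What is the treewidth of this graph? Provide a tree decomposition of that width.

A single bag containing all 3 vertices is trivially a valid decomposition of width 2. Conversely, {1, 2, 3} is a clique of size 3, and the vertices of any clique must share a bag in every tree decomposition; so some bag has ≥ 3 vertices and tw(G) ≥ 2. Therefore the treewidth is 2.

Treewidth 2.
One such decomposition:
Bags: B1 = {1, 2, 3}
Tree: (single bag)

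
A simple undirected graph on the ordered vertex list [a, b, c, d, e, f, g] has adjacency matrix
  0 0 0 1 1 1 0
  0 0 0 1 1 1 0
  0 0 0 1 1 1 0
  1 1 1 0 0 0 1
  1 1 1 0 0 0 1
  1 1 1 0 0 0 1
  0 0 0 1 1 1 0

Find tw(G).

3

A width-3 tree decomposition is:
Bags: B1 = {b, d, e, f}  B2 = {d, e, f, g}  B3 = {a, d, e, f}  B4 = {c, d, e, f}
Tree: B1–B2, B2–B3, B3–B4
The largest bag has 4 vertices, giving width 3; this decomposition certifies tw(G) ≤ 3. For the lower bound: the 4 vertex sets {b,d}, {e,g}, {f}, {a} are disjoint, each induces a connected subgraph, and every pair is joined by at least one edge of G. Contracting each set to a single vertex therefore yields K_{4} as a minor, and since treewidth is minor-monotone, tw(G) ≥ tw(K_{4}) = 3. Combining the bounds, tw(G) = 3.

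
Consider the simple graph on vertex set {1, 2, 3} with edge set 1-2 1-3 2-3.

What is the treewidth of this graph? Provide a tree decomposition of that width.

With just one bag of size 3, the width is 3 − 1 = 2, so tw(G) ≤ 2. Conversely, {1, 2, 3} is a clique of size 3, and the vertices of any clique must share a bag in every tree decomposition; so some bag has ≥ 3 vertices and tw(G) ≥ 2. The upper and lower bounds meet at 2, so that is the treewidth.

Treewidth 2.
One optimal decomposition is:
Bags: B1 = {1, 2, 3}
Tree: (single bag)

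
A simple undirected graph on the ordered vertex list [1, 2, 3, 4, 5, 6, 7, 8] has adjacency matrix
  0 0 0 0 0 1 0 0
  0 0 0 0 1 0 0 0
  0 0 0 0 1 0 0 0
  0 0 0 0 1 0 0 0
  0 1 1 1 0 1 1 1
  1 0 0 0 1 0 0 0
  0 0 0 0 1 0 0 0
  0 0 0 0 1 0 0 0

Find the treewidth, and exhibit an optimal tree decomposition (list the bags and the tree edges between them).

Every bag has size at most 2, so the width is 2 − 1 = 1 and tw(G) ≤ 1. Any graph with an edge has treewidth ≥ 1, and G has the edge 5–6. Combining the bounds, tw(G) = 1.

Treewidth 1.
One such decomposition:
Bags: B1 = {5, 6}  B2 = {4, 5}  B3 = {5, 7}  B4 = {1, 6}  B5 = {2, 5}  B6 = {5, 8}  B7 = {3, 5}
Tree: B1–B2, B1–B3, B1–B4, B2–B5, B1–B6, B2–B7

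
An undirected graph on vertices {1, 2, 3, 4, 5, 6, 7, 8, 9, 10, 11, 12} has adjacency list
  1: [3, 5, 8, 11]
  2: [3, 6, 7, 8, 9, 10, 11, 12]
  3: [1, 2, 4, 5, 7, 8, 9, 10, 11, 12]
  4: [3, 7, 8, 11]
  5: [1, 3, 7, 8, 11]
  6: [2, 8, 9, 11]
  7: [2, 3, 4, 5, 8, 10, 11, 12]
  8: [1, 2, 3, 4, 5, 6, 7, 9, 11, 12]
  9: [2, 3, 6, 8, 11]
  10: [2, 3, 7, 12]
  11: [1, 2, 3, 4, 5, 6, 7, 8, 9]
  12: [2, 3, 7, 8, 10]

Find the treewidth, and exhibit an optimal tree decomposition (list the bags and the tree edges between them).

Each bag holds 5 vertices, so the decomposition has width 4, which upper-bounds the treewidth. Conversely, {1, 3, 5, 8, 11} is a clique of size 5, and the vertices of any clique must share a bag in every tree decomposition; so some bag has ≥ 5 vertices and tw(G) ≥ 4. Combining the bounds, tw(G) = 4.

Treewidth 4.
One such decomposition:
Bags: B1 = {3, 5, 7, 8, 11}  B2 = {2, 3, 7, 8, 11}  B3 = {1, 3, 5, 8, 11}  B4 = {3, 4, 7, 8, 11}  B5 = {2, 3, 7, 8, 12}  B6 = {2, 3, 8, 9, 11}  B7 = {2, 6, 8, 9, 11}  B8 = {2, 3, 7, 10, 12}
Tree: B1–B2, B1–B3, B2–B4, B2–B5, B2–B6, B6–B7, B5–B8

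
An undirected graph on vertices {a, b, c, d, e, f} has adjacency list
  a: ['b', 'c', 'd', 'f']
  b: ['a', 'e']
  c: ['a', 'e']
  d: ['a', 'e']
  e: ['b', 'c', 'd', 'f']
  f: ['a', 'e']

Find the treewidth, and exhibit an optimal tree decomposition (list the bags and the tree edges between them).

Treewidth 2.
One optimal decomposition is:
Bags: B1 = {a, c, e}  B2 = {a, b, e}  B3 = {a, d, e}  B4 = {a, e, f}
Tree: B1–B2, B2–B3, B3–B4

The largest bag has 3 vertices, giving width 2; this decomposition certifies tw(G) ≤ 2. The edges c–e–b–a–c form a cycle, so G is not a tree and its treewidth is at least 2. The upper and lower bounds meet at 2, so that is the treewidth.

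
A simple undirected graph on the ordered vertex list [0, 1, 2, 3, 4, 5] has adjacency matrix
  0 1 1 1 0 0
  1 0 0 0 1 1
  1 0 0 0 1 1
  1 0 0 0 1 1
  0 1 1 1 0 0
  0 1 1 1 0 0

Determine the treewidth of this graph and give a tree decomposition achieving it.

Every bag has size at most 4, so the width is 4 − 1 = 3 and tw(G) ≤ 3. For the lower bound: the 4 vertex sets {0,2}, {3,4}, {1}, {5} are disjoint, each induces a connected subgraph, and every pair is joined by at least one edge of G. Contracting each set to a single vertex therefore yields K_{4} as a minor, and since treewidth is minor-monotone, tw(G) ≥ tw(K_{4}) = 3. Combining the bounds, tw(G) = 3.

Treewidth 3.
Bags: B1 = {0, 1, 2, 3}  B2 = {1, 2, 3, 4}  B3 = {1, 2, 3, 5}
Tree: B1–B2, B2–B3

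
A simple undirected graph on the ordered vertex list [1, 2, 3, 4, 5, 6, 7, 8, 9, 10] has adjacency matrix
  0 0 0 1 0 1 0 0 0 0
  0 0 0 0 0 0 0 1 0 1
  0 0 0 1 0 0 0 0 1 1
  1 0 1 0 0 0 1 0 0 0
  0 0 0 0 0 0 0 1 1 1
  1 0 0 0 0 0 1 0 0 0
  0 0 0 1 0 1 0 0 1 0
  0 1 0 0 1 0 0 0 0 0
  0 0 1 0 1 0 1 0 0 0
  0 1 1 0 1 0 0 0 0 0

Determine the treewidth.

A width-2 tree decomposition is:
Bags: B1 = {2, 8, 10}  B2 = {5, 8, 10}  B3 = {3, 5, 10}  B4 = {3, 5, 9}  B5 = {3, 4, 9}  B6 = {4, 7, 9}  B7 = {1, 4, 7}  B8 = {1, 6, 7}
Tree: B1–B2, B2–B3, B3–B4, B4–B5, B5–B6, B6–B7, B7–B8
Every bag has size at most 3, so the width is 3 − 1 = 2 and tw(G) ≤ 2. The edges 2–8–5–10–2 form a cycle, so G is not a tree and its treewidth is at least 2. Hence tw(G) = 2 exactly.

2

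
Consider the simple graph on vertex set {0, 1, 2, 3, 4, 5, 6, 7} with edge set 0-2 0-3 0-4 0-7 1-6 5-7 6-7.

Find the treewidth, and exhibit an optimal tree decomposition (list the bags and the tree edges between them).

Treewidth 1.
Bags: B1 = {0, 7}  B2 = {0, 4}  B3 = {6, 7}  B4 = {0, 3}  B5 = {5, 7}  B6 = {0, 2}  B7 = {1, 6}
Tree: B1–B2, B1–B3, B2–B4, B3–B5, B2–B6, B3–B7

The largest bag has 2 vertices, giving width 1; this decomposition certifies tw(G) ≤ 1. Since G has at least one edge (e.g. 0–7), it is not an edgeless graph, so tw(G) ≥ 1. Hence tw(G) = 1 exactly.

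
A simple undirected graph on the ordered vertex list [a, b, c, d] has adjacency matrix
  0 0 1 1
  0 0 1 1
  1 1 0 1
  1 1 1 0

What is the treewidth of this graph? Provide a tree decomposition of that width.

Each bag holds 3 vertices, so the decomposition has width 2, which upper-bounds the treewidth. For the lower bound, the 3 vertices {a, c, d} are pairwise adjacent, and any tree decomposition puts a clique entirely inside one bag — forcing width ≥ 2. Combining the bounds, tw(G) = 2.

Treewidth 2.
One optimal decomposition is:
Bags: B1 = {b, c, d}  B2 = {a, c, d}
Tree: B1–B2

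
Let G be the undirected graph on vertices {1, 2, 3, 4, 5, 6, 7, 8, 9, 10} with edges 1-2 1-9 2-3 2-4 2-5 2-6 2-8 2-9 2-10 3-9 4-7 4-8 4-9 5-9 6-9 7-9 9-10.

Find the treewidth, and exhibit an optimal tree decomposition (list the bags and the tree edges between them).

Treewidth 2.
One optimal decomposition is:
Bags: B1 = {2, 4, 9}  B2 = {2, 4, 8}  B3 = {2, 5, 9}  B4 = {2, 6, 9}  B5 = {2, 9, 10}  B6 = {1, 2, 9}  B7 = {2, 3, 9}  B8 = {4, 7, 9}
Tree: B1–B2, B1–B3, B3–B4, B3–B5, B4–B6, B1–B7, B1–B8

Every bag has size at most 3, so the width is 3 − 1 = 2 and tw(G) ≤ 2. On the other hand G contains the 3-clique {2, 4, 8}. A clique must lie in a single bag of any decomposition, so no decomposition can have width below 2. Hence tw(G) = 2 exactly.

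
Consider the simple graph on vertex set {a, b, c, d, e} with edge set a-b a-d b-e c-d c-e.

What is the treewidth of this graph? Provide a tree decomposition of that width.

Treewidth 2.
One optimal decomposition is:
Bags: B1 = {a, c, d}  B2 = {a, b, c}  B3 = {b, c, e}
Tree: B1–B2, B2–B3

The largest bag has 3 vertices, giving width 2; this decomposition certifies tw(G) ≤ 2. The edges c–d–a–b–e–c form a cycle, so G is not a tree and its treewidth is at least 2. Hence tw(G) = 2 exactly.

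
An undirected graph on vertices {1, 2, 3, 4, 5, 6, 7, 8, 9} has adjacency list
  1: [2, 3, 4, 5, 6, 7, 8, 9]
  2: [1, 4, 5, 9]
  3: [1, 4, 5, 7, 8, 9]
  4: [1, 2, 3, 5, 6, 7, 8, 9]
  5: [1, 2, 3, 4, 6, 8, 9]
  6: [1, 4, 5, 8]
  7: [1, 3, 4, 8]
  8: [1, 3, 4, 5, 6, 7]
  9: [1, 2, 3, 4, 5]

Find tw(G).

A width-4 tree decomposition is:
Bags: B1 = {1, 3, 4, 7, 8}  B2 = {1, 3, 4, 5, 8}  B3 = {1, 3, 4, 5, 9}  B4 = {1, 4, 5, 6, 8}  B5 = {1, 2, 4, 5, 9}
Tree: B1–B2, B2–B3, B2–B4, B3–B5
The largest bag has 5 vertices, giving width 4; this decomposition certifies tw(G) ≤ 4. Conversely, {1, 2, 4, 5, 9} is a clique of size 5, and the vertices of any clique must share a bag in every tree decomposition; so some bag has ≥ 5 vertices and tw(G) ≥ 4. Hence tw(G) = 4 exactly.

4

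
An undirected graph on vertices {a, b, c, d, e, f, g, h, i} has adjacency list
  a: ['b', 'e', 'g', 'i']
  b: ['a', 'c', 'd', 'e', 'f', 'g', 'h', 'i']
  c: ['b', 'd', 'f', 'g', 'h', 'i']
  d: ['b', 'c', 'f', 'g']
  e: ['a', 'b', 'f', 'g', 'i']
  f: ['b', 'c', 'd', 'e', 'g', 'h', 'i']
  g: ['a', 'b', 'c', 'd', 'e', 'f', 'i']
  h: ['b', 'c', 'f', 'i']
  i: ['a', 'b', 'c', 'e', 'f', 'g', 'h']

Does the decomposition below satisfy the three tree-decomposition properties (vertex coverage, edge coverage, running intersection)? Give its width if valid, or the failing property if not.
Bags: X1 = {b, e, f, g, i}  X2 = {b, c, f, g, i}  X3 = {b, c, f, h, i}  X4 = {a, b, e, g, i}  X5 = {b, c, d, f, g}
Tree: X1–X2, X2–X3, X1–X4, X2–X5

Checking the three conditions: (i) the bags cover all of {a, b, c, d, e, f, g, h, i}; (ii) for each edge, some bag contains both endpoints; (iii) the bags containing any fixed vertex form a subtree. All hold, so the decomposition is valid with width 5 − 1 = 4.

Yes; width 4.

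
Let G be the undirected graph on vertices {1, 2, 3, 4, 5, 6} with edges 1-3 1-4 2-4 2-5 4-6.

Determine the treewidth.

A width-1 tree decomposition is:
Bags: B1 = {1, 3}  B2 = {1, 4}  B3 = {2, 4}  B4 = {2, 5}  B5 = {4, 6}
Tree: B1–B2, B2–B3, B3–B4, B3–B5
Each bag holds 2 vertices, so the decomposition has width 1, which upper-bounds the treewidth. Any graph with an edge has treewidth ≥ 1, and G has the edge 1–3. The upper and lower bounds meet at 1, so that is the treewidth.

1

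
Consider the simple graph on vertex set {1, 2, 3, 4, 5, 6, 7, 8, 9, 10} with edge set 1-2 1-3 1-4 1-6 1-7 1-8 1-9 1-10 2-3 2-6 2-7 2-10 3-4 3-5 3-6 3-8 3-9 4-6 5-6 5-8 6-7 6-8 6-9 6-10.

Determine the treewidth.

3

A width-3 tree decomposition is:
Bags: B1 = {1, 2, 6, 10}  B2 = {1, 2, 3, 6}  B3 = {1, 3, 4, 6}  B4 = {1, 3, 6, 8}  B5 = {1, 2, 6, 7}  B6 = {1, 3, 6, 9}  B7 = {3, 5, 6, 8}
Tree: B1–B2, B2–B3, B2–B4, B2–B5, B4–B6, B4–B7
The largest bag has 4 vertices, giving width 3; this decomposition certifies tw(G) ≤ 3. On the other hand G contains the 4-clique {1, 2, 6, 10}. A clique must lie in a single bag of any decomposition, so no decomposition can have width below 3. Combining the bounds, tw(G) = 3.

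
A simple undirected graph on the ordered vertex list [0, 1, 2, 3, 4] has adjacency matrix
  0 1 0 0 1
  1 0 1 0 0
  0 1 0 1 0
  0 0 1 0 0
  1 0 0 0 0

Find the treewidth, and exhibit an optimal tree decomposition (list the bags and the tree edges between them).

Each bag holds 2 vertices, so the decomposition has width 1, which upper-bounds the treewidth. Since G has at least one edge (e.g. 3–2), it is not an edgeless graph, so tw(G) ≥ 1. Hence tw(G) = 1 exactly.

Treewidth 1.
One optimal decomposition is:
Bags: B1 = {2, 3}  B2 = {1, 2}  B3 = {0, 1}  B4 = {0, 4}
Tree: B1–B2, B2–B3, B3–B4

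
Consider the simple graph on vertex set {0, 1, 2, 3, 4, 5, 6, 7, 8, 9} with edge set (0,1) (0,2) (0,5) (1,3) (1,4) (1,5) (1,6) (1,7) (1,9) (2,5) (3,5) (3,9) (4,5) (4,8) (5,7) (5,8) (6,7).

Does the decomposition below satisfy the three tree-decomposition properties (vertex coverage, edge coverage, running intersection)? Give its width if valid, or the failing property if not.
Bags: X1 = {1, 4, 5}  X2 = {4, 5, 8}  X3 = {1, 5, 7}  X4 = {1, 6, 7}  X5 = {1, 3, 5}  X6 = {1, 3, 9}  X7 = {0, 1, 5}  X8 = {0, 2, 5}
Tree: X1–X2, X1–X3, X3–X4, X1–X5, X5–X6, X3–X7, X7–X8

Yes; width 2.

Checking the three conditions: (i) the bags cover all of {0, 1, 2, 3, 4, 5, 6, 7, 8, 9}; (ii) for each edge, some bag contains both endpoints; (iii) the bags containing any fixed vertex form a subtree. All hold, so the decomposition is valid with width 3 − 1 = 2.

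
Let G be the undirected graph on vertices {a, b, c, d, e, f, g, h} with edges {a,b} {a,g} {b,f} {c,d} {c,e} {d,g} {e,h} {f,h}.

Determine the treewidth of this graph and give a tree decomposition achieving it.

Treewidth 2.
One such decomposition:
Bags: B1 = {a, d, g}  B2 = {a, c, d}  B3 = {a, c, e}  B4 = {a, e, h}  B5 = {a, f, h}  B6 = {a, b, f}
Tree: B1–B2, B2–B3, B3–B4, B4–B5, B5–B6

Every bag has size at most 3, so the width is 3 − 1 = 2 and tw(G) ≤ 2. The edges a–g–d–c–e–h–f–b–a form a cycle, so G is not a tree and its treewidth is at least 2. Combining the bounds, tw(G) = 2.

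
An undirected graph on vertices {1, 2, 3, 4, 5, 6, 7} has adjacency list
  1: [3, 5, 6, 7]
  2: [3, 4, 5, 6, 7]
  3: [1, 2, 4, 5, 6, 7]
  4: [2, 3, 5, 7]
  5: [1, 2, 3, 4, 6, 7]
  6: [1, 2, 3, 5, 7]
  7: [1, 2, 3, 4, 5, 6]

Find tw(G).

4

A width-4 tree decomposition is:
Bags: B1 = {2, 3, 5, 6, 7}  B2 = {2, 3, 4, 5, 7}  B3 = {1, 3, 5, 6, 7}
Tree: B1–B2, B1–B3
Each bag holds 5 vertices, so the decomposition has width 4, which upper-bounds the treewidth. For the lower bound, the 5 vertices {1, 3, 5, 6, 7} are pairwise adjacent, and any tree decomposition puts a clique entirely inside one bag — forcing width ≥ 4. Hence tw(G) = 4 exactly.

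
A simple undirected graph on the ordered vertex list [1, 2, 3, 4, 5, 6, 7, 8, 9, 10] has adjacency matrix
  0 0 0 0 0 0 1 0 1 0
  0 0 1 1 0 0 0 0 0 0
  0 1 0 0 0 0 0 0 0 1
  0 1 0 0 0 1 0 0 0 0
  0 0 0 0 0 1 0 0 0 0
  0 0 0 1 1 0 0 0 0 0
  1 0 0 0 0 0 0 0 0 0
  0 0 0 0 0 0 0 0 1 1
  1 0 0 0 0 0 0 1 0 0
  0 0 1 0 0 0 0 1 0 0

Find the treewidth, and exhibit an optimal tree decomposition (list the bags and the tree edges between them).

Every bag has size at most 2, so the width is 2 − 1 = 1 and tw(G) ≤ 1. G has an edge, so its treewidth is at least 1. Combining the bounds, tw(G) = 1.

Treewidth 1.
Bags: B1 = {5, 6}  B2 = {4, 6}  B3 = {2, 4}  B4 = {2, 3}  B5 = {3, 10}  B6 = {8, 10}  B7 = {8, 9}  B8 = {1, 9}  B9 = {1, 7}
Tree: B1–B2, B2–B3, B3–B4, B4–B5, B5–B6, B6–B7, B7–B8, B8–B9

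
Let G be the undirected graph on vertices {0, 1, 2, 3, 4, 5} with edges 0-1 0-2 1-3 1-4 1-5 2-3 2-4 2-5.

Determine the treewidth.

A width-2 tree decomposition is:
Bags: B1 = {0, 1, 2}  B2 = {1, 2, 4}  B3 = {1, 2, 5}  B4 = {1, 2, 3}
Tree: B1–B2, B2–B3, B3–B4
Every bag has size at most 3, so the width is 3 − 1 = 2 and tw(G) ≤ 2. The edges 2–0–1–4–2 form a cycle, so G is not a tree and its treewidth is at least 2. Hence tw(G) = 2 exactly.

2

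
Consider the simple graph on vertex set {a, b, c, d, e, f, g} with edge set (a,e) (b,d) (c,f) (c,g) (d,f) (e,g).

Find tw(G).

1

A width-1 tree decomposition is:
Bags: B1 = {b, d}  B2 = {d, f}  B3 = {c, f}  B4 = {c, g}  B5 = {e, g}  B6 = {a, e}
Tree: B1–B2, B2–B3, B3–B4, B4–B5, B5–B6
The largest bag has 2 vertices, giving width 1; this decomposition certifies tw(G) ≤ 1. Since G has at least one edge (e.g. b–d), it is not an edgeless graph, so tw(G) ≥ 1. Therefore the treewidth is 1.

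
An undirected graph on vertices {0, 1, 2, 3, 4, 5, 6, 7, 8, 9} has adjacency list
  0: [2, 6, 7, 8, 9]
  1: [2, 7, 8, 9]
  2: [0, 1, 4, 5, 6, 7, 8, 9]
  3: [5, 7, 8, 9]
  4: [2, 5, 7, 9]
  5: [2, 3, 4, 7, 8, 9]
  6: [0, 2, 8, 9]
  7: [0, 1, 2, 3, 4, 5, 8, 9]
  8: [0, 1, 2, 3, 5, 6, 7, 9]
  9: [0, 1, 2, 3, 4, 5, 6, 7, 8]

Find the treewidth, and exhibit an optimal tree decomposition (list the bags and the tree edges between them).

Every bag has size at most 5, so the width is 5 − 1 = 4 and tw(G) ≤ 4. For the lower bound, the 5 vertices {0, 2, 6, 8, 9} are pairwise adjacent, and any tree decomposition puts a clique entirely inside one bag — forcing width ≥ 4. Therefore the treewidth is 4.

Treewidth 4.
Bags: B1 = {2, 5, 7, 8, 9}  B2 = {2, 4, 5, 7, 9}  B3 = {0, 2, 7, 8, 9}  B4 = {1, 2, 7, 8, 9}  B5 = {0, 2, 6, 8, 9}  B6 = {3, 5, 7, 8, 9}
Tree: B1–B2, B1–B3, B1–B4, B3–B5, B1–B6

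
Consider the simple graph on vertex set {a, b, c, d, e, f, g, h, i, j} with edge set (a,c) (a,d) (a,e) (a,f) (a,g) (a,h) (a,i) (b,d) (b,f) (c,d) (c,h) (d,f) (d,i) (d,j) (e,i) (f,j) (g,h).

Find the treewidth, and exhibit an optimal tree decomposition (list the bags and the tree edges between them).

The largest bag has 3 vertices, giving width 2; this decomposition certifies tw(G) ≤ 2. For the lower bound, the 3 vertices {d, f, j} are pairwise adjacent, and any tree decomposition puts a clique entirely inside one bag — forcing width ≥ 2. The upper and lower bounds meet at 2, so that is the treewidth.

Treewidth 2.
One such decomposition:
Bags: B1 = {d, f, j}  B2 = {a, d, f}  B3 = {a, d, i}  B4 = {a, c, d}  B5 = {a, c, h}  B6 = {b, d, f}  B7 = {a, e, i}  B8 = {a, g, h}
Tree: B1–B2, B2–B3, B3–B4, B4–B5, B2–B6, B3–B7, B5–B8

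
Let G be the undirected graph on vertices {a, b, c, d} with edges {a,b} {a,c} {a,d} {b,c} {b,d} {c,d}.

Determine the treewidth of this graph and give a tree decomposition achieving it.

Treewidth 3.
One such decomposition:
Bags: B1 = {a, b, c, d}
Tree: (single bag)

With just one bag of size 4, the width is 4 − 1 = 3, so tw(G) ≤ 3. On the other hand G contains the 4-clique {a, b, c, d}. A clique must lie in a single bag of any decomposition, so no decomposition can have width below 3. Combining the bounds, tw(G) = 3.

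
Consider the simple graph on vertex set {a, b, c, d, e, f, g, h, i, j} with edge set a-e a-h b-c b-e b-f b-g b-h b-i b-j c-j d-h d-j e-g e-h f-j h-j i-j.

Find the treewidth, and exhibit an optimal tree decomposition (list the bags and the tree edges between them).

Treewidth 2.
One optimal decomposition is:
Bags: B1 = {d, h, j}  B2 = {b, h, j}  B3 = {b, i, j}  B4 = {b, e, h}  B5 = {b, c, j}  B6 = {b, f, j}  B7 = {b, e, g}  B8 = {a, e, h}
Tree: B1–B2, B2–B3, B2–B4, B3–B5, B3–B6, B4–B7, B4–B8

The largest bag has 3 vertices, giving width 2; this decomposition certifies tw(G) ≤ 2. Conversely, {d, h, j} is a clique of size 3, and the vertices of any clique must share a bag in every tree decomposition; so some bag has ≥ 3 vertices and tw(G) ≥ 2. The upper and lower bounds meet at 2, so that is the treewidth.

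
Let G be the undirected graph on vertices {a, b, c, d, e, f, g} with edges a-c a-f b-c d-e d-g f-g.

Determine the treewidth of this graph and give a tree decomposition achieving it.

Treewidth 1.
Bags: B1 = {d, e}  B2 = {d, g}  B3 = {f, g}  B4 = {a, f}  B5 = {a, c}  B6 = {b, c}
Tree: B1–B2, B2–B3, B3–B4, B4–B5, B5–B6

Every bag has size at most 2, so the width is 2 − 1 = 1 and tw(G) ≤ 1. G has an edge, so its treewidth is at least 1. Hence tw(G) = 1 exactly.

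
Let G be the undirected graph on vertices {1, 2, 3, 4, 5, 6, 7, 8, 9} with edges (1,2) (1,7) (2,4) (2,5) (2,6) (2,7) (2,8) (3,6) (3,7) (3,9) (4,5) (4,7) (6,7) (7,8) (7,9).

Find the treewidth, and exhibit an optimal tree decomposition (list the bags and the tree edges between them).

Treewidth 2.
One such decomposition:
Bags: B1 = {2, 6, 7}  B2 = {3, 6, 7}  B3 = {2, 4, 7}  B4 = {1, 2, 7}  B5 = {3, 7, 9}  B6 = {2, 7, 8}  B7 = {2, 4, 5}
Tree: B1–B2, B1–B3, B3–B4, B2–B5, B4–B6, B3–B7

Every bag has size at most 3, so the width is 3 − 1 = 2 and tw(G) ≤ 2. On the other hand G contains the 3-clique {2, 4, 5}. A clique must lie in a single bag of any decomposition, so no decomposition can have width below 2. Therefore the treewidth is 2.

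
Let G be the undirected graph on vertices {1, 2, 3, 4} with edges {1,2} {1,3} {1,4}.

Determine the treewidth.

A width-1 tree decomposition is:
Bags: B1 = {1, 4}  B2 = {1, 3}  B3 = {1, 2}
Tree: B1–B2, B1–B3
The largest bag has 2 vertices, giving width 1; this decomposition certifies tw(G) ≤ 1. Since G has at least one edge (e.g. 4–1), it is not an edgeless graph, so tw(G) ≥ 1. Therefore the treewidth is 1.

1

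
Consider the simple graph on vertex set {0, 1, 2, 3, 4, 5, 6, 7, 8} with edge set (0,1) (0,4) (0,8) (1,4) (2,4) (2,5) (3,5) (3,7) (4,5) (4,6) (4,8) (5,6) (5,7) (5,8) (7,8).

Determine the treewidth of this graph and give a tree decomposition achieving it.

Each bag holds 3 vertices, so the decomposition has width 2, which upper-bounds the treewidth. For the lower bound, the 3 vertices {3, 5, 7} are pairwise adjacent, and any tree decomposition puts a clique entirely inside one bag — forcing width ≥ 2. Hence tw(G) = 2 exactly.

Treewidth 2.
One optimal decomposition is:
Bags: B1 = {4, 5, 8}  B2 = {4, 5, 6}  B3 = {2, 4, 5}  B4 = {5, 7, 8}  B5 = {0, 4, 8}  B6 = {3, 5, 7}  B7 = {0, 1, 4}
Tree: B1–B2, B2–B3, B1–B4, B1–B5, B4–B6, B5–B7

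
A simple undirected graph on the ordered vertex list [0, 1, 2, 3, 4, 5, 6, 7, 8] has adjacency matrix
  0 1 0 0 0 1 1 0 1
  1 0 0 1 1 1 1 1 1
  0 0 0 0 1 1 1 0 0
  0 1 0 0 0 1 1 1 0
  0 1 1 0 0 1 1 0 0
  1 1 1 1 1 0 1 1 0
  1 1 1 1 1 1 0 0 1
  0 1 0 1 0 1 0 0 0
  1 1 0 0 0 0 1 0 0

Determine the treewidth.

3

A width-3 tree decomposition is:
Bags: B1 = {2, 4, 5, 6}  B2 = {1, 4, 5, 6}  B3 = {0, 1, 5, 6}  B4 = {1, 3, 5, 6}  B5 = {1, 3, 5, 7}  B6 = {0, 1, 6, 8}
Tree: B1–B2, B2–B3, B2–B4, B4–B5, B3–B6
Each bag holds 4 vertices, so the decomposition has width 3, which upper-bounds the treewidth. For the lower bound, the 4 vertices {0, 1, 6, 8} are pairwise adjacent, and any tree decomposition puts a clique entirely inside one bag — forcing width ≥ 3. Therefore the treewidth is 3.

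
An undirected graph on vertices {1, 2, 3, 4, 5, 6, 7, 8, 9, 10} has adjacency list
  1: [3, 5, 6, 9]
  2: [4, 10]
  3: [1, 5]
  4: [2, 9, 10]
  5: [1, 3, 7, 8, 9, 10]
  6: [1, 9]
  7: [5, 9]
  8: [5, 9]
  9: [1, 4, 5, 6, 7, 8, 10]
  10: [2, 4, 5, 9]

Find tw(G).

A width-2 tree decomposition is:
Bags: B1 = {1, 5, 9}  B2 = {1, 6, 9}  B3 = {5, 9, 10}  B4 = {5, 7, 9}  B5 = {1, 3, 5}  B6 = {4, 9, 10}  B7 = {5, 8, 9}  B8 = {2, 4, 10}
Tree: B1–B2, B1–B3, B1–B4, B1–B5, B3–B6, B3–B7, B6–B8
Each bag holds 3 vertices, so the decomposition has width 2, which upper-bounds the treewidth. On the other hand G contains the 3-clique {4, 9, 10}. A clique must lie in a single bag of any decomposition, so no decomposition can have width below 2. Combining the bounds, tw(G) = 2.

2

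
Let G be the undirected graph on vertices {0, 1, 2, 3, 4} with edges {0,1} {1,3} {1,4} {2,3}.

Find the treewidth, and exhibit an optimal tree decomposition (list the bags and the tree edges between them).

The largest bag has 2 vertices, giving width 1; this decomposition certifies tw(G) ≤ 1. Since G has at least one edge (e.g. 3–1), it is not an edgeless graph, so tw(G) ≥ 1. Hence tw(G) = 1 exactly.

Treewidth 1.
One optimal decomposition is:
Bags: B1 = {1, 3}  B2 = {2, 3}  B3 = {0, 1}  B4 = {1, 4}
Tree: B1–B2, B1–B3, B3–B4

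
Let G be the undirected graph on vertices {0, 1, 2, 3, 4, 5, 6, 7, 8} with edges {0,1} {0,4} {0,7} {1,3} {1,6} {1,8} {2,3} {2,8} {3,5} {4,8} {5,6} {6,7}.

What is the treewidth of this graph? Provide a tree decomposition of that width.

Every bag has size at most 4, so the width is 4 − 1 = 3 and tw(G) ≤ 3. For the lower bound: the 4 vertex sets {2,3,5}, {6}, {1}, {0,4,7,8} are disjoint, each induces a connected subgraph, and every pair is joined by at least one edge of G. Contracting each set to a single vertex therefore yields K_{4} as a minor, and since treewidth is minor-monotone, tw(G) ≥ tw(K_{4}) = 3. Hence tw(G) = 3 exactly.

Treewidth 3.
Bags: B1 = {2, 3, 5, 6}  B2 = {1, 2, 3, 6}  B3 = {1, 2, 6, 8}  B4 = {1, 6, 7, 8}  B5 = {0, 1, 7, 8}  B6 = {0, 4, 7, 8}
Tree: B1–B2, B2–B3, B3–B4, B4–B5, B5–B6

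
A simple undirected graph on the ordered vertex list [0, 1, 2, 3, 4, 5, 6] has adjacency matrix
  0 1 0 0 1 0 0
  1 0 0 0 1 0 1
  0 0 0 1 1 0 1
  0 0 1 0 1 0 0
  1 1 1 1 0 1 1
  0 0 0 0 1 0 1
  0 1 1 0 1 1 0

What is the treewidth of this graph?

2

A width-2 tree decomposition is:
Bags: B1 = {2, 4, 6}  B2 = {1, 4, 6}  B3 = {4, 5, 6}  B4 = {0, 1, 4}  B5 = {2, 3, 4}
Tree: B1–B2, B2–B3, B2–B4, B1–B5
Every bag has size at most 3, so the width is 3 − 1 = 2 and tw(G) ≤ 2. On the other hand G contains the 3-clique {0, 1, 4}. A clique must lie in a single bag of any decomposition, so no decomposition can have width below 2. Therefore the treewidth is 2.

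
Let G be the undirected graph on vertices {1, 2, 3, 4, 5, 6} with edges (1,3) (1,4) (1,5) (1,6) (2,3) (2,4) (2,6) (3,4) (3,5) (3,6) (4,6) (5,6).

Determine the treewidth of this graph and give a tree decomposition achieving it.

Each bag holds 4 vertices, so the decomposition has width 3, which upper-bounds the treewidth. For the lower bound, the 4 vertices {1, 3, 4, 6} are pairwise adjacent, and any tree decomposition puts a clique entirely inside one bag — forcing width ≥ 3. The upper and lower bounds meet at 3, so that is the treewidth.

Treewidth 3.
One such decomposition:
Bags: B1 = {1, 3, 4, 6}  B2 = {1, 3, 5, 6}  B3 = {2, 3, 4, 6}
Tree: B1–B2, B1–B3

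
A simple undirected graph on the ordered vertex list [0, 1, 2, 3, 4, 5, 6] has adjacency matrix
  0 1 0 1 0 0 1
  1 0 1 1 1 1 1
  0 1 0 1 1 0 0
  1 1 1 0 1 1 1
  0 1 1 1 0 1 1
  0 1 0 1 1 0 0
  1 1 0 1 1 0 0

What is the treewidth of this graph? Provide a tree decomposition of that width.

Treewidth 3.
One such decomposition:
Bags: B1 = {0, 1, 3, 6}  B2 = {1, 3, 4, 6}  B3 = {1, 3, 4, 5}  B4 = {1, 2, 3, 4}
Tree: B1–B2, B2–B3, B2–B4

Each bag holds 4 vertices, so the decomposition has width 3, which upper-bounds the treewidth. On the other hand G contains the 4-clique {0, 1, 3, 6}. A clique must lie in a single bag of any decomposition, so no decomposition can have width below 3. Combining the bounds, tw(G) = 3.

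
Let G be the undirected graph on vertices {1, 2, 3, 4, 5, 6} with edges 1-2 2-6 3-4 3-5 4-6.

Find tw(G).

1

A width-1 tree decomposition is:
Bags: B1 = {3, 5}  B2 = {3, 4}  B3 = {4, 6}  B4 = {2, 6}  B5 = {1, 2}
Tree: B1–B2, B2–B3, B3–B4, B4–B5
The largest bag has 2 vertices, giving width 1; this decomposition certifies tw(G) ≤ 1. Since G has at least one edge (e.g. 5–3), it is not an edgeless graph, so tw(G) ≥ 1. The upper and lower bounds meet at 1, so that is the treewidth.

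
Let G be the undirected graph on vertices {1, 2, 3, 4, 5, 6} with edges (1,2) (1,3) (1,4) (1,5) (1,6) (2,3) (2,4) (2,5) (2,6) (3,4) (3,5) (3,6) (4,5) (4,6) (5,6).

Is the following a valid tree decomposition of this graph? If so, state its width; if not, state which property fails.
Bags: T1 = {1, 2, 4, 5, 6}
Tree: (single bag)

No — vertex 3 appears in no bag.

A tree decomposition must satisfy three properties: every vertex lies in some bag; for every edge, both endpoints lie together in some bag; and for every vertex, the bags containing it form a connected subtree. Here vertex 3 appears in no bag, so the decomposition is invalid.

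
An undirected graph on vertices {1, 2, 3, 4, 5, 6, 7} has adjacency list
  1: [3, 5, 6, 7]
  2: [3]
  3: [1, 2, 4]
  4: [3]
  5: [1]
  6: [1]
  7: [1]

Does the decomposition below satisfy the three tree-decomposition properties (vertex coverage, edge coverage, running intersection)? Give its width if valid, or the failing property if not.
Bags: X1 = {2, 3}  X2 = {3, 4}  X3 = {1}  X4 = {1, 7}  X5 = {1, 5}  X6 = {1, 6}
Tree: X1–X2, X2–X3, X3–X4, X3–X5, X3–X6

A tree decomposition must satisfy three properties: every vertex lies in some bag; for every edge, both endpoints lie together in some bag; and for every vertex, the bags containing it form a connected subtree. Here edge (3,1) lies in no bag, so the decomposition is invalid.

No — edge (3,1) lies in no bag.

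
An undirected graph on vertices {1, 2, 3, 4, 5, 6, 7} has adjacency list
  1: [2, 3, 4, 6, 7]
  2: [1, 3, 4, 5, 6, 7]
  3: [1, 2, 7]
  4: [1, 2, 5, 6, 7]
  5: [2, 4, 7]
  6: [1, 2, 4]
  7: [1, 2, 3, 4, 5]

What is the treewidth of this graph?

3

A width-3 tree decomposition is:
Bags: B1 = {1, 2, 4, 6}  B2 = {1, 2, 4, 7}  B3 = {1, 2, 3, 7}  B4 = {2, 4, 5, 7}
Tree: B1–B2, B2–B3, B2–B4
Every bag has size at most 4, so the width is 4 − 1 = 3 and tw(G) ≤ 3. Conversely, {1, 2, 3, 7} is a clique of size 4, and the vertices of any clique must share a bag in every tree decomposition; so some bag has ≥ 4 vertices and tw(G) ≥ 3. Hence tw(G) = 3 exactly.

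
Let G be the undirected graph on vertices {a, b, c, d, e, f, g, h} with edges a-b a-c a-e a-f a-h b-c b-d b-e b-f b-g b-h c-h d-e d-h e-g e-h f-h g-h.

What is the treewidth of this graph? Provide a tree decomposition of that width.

Each bag holds 4 vertices, so the decomposition has width 3, which upper-bounds the treewidth. On the other hand G contains the 4-clique {b, d, e, h}. A clique must lie in a single bag of any decomposition, so no decomposition can have width below 3. Therefore the treewidth is 3.

Treewidth 3.
One optimal decomposition is:
Bags: B1 = {b, d, e, h}  B2 = {a, b, e, h}  B3 = {b, e, g, h}  B4 = {a, b, c, h}  B5 = {a, b, f, h}
Tree: B1–B2, B2–B3, B2–B4, B2–B5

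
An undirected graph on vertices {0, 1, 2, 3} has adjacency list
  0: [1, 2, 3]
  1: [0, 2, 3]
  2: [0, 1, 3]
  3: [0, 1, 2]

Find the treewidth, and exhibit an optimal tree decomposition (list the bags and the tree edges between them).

Treewidth 3.
One optimal decomposition is:
Bags: B1 = {0, 1, 2, 3}
Tree: (single bag)

A single bag containing all 4 vertices is trivially a valid decomposition of width 3. On the other hand G contains the 4-clique {0, 1, 2, 3}. A clique must lie in a single bag of any decomposition, so no decomposition can have width below 3. Combining the bounds, tw(G) = 3.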